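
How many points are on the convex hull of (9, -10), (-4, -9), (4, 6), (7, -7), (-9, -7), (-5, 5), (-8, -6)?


Convex hull vertices (CCW): (-9, -7), (-4, -9), (9, -10), (4, 6), (-5, 5)
Count = 5

5


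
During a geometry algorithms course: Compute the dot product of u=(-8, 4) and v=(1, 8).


u . v = u_x*v_x + u_y*v_y = (-8)*1 + 4*8
= (-8) + 32 = 24

24


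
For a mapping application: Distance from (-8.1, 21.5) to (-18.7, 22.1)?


dx=-10.6, dy=0.6
d^2 = (-10.6)^2 + 0.6^2 = 112.72
d = sqrt(112.72) = 10.617

10.617


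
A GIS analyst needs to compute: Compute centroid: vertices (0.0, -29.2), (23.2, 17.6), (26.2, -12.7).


Centroid = ((x_A+x_B+x_C)/3, (y_A+y_B+y_C)/3)
= ((0+23.2+26.2)/3, ((-29.2)+17.6+(-12.7))/3)
= (16.4667, -8.1)

(16.4667, -8.1)


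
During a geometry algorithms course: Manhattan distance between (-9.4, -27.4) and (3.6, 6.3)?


|(-9.4)-3.6| + |(-27.4)-6.3| = 13 + 33.7 = 46.7

46.7


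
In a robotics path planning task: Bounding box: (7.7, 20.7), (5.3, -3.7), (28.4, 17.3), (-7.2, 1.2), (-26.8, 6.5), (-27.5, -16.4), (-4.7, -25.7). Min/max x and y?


x range: [-27.5, 28.4]
y range: [-25.7, 20.7]
Bounding box: (-27.5,-25.7) to (28.4,20.7)

(-27.5,-25.7) to (28.4,20.7)


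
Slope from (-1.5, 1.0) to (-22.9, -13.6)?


slope = (y2-y1)/(x2-x1) = ((-13.6)-1)/((-22.9)-(-1.5)) = (-14.6)/(-21.4) = 0.6822

0.6822


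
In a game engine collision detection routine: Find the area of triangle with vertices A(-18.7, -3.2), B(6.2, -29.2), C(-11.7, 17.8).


Area = |x_A(y_B-y_C) + x_B(y_C-y_A) + x_C(y_A-y_B)|/2
= |878.9 + 130.2 + (-304.2)|/2
= 704.9/2 = 352.45

352.45


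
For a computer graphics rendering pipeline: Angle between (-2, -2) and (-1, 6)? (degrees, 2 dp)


u.v = -10, |u| = sqrt(8) = 2.8284, |v| = sqrt(37) = 6.0828
cos(theta) = u.v/(|u||v|) = -10/sqrt(296) = -0.581238
theta = acos(-0.581238) = 125.54 degrees

125.54 degrees


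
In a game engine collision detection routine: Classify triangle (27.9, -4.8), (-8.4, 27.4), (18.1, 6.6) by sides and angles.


Side lengths squared: AB^2=2354.53, BC^2=1134.89, CA^2=226
Sorted: [226, 1134.89, 2354.53]
By sides: Scalene, By angles: Obtuse

Scalene, Obtuse


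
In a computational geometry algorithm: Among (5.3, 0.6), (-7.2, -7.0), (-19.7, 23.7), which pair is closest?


d(P0,P1) = 14.6291, d(P0,P2) = 34.0384, d(P1,P2) = 33.1472
Closest: P0 and P1

Closest pair: (5.3, 0.6) and (-7.2, -7.0), distance = 14.6291


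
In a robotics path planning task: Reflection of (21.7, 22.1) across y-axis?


Reflection over y-axis: (x,y) -> (-x,y)
(21.7, 22.1) -> (-21.7, 22.1)

(-21.7, 22.1)


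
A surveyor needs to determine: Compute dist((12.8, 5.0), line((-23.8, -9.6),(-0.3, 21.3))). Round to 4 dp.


|cross product| = 787.84
|line direction| = sqrt(1507.06) = 38.8209
Distance = 787.84/sqrt(1507.06) = 20.2942

20.2942


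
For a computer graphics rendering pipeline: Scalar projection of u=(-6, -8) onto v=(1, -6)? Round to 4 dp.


u.v = 42, |v| = sqrt(37) = 6.0828
Scalar projection = u.v / |v| = 42 / sqrt(37) = 6.9048

6.9048


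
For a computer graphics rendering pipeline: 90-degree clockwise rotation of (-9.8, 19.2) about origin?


90° CW: (x,y) -> (y, -x)
(-9.8,19.2) -> (19.2, 9.8)

(19.2, 9.8)


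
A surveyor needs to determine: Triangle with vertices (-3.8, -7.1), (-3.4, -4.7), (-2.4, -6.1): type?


Side lengths squared: AB^2=5.92, BC^2=2.96, CA^2=2.96
Sorted: [2.96, 2.96, 5.92]
By sides: Isosceles, By angles: Right

Isosceles, Right


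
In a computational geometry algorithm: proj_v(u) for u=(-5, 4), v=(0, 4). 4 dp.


u.v = 16, |v| = sqrt(16) = 4
Scalar projection = u.v / |v| = 16 / sqrt(16) = 4

4


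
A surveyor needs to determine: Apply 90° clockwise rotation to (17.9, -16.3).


90° CW: (x,y) -> (y, -x)
(17.9,-16.3) -> (-16.3, -17.9)

(-16.3, -17.9)


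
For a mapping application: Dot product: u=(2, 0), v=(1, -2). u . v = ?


u . v = u_x*v_x + u_y*v_y = 2*1 + 0*(-2)
= 2 + 0 = 2

2


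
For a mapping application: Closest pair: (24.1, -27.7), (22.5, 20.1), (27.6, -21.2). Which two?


d(P0,P1) = 47.8268, d(P0,P2) = 7.3824, d(P1,P2) = 41.6137
Closest: P0 and P2

Closest pair: (24.1, -27.7) and (27.6, -21.2), distance = 7.3824


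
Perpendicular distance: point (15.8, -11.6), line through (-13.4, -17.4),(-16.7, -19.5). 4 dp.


|cross product| = 42.18
|line direction| = sqrt(15.3) = 3.9115
Distance = 42.18/sqrt(15.3) = 10.7835

10.7835


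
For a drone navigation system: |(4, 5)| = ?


|u| = sqrt(4^2 + 5^2) = sqrt(41) = 6.4031

6.4031


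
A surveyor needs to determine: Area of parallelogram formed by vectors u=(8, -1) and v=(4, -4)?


|u x v| = |8*(-4) - (-1)*4|
= |(-32) - (-4)| = 28

28


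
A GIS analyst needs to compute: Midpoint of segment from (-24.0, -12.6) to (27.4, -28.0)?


M = (((-24)+27.4)/2, ((-12.6)+(-28))/2)
= (1.7, -20.3)

(1.7, -20.3)


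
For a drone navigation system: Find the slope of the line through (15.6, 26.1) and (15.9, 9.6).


slope = (y2-y1)/(x2-x1) = (9.6-26.1)/(15.9-15.6) = (-16.5)/0.3 = -55

-55


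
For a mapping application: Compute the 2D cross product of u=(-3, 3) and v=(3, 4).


u x v = u_x*v_y - u_y*v_x = (-3)*4 - 3*3
= (-12) - 9 = -21

-21


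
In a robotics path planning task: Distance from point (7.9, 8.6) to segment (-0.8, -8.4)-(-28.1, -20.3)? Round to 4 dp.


Project P onto AB: t = 0 (clamped to [0,1])
Closest point on segment: (-0.8, -8.4)
Distance: 19.0969

19.0969


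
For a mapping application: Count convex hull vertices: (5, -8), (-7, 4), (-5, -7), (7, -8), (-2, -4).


Convex hull vertices (CCW): (-7, 4), (-5, -7), (5, -8), (7, -8)
Count = 4

4


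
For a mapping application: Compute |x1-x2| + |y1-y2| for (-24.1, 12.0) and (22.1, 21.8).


|(-24.1)-22.1| + |12-21.8| = 46.2 + 9.8 = 56

56


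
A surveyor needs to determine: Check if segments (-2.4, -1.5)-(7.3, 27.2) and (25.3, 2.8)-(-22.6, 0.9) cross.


Cross products: d1=153.34, d2=-1202.96, d3=-753.28, d4=603.02
d1*d2 < 0 and d3*d4 < 0? yes

Yes, they intersect


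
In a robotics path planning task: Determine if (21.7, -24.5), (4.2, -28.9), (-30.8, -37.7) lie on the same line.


Cross product: (4.2-21.7)*((-37.7)-(-24.5)) - ((-28.9)-(-24.5))*((-30.8)-21.7)
= 0

Yes, collinear


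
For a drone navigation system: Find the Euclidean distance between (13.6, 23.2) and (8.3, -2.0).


dx=-5.3, dy=-25.2
d^2 = (-5.3)^2 + (-25.2)^2 = 663.13
d = sqrt(663.13) = 25.7513

25.7513


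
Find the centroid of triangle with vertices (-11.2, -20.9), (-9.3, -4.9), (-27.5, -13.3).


Centroid = ((x_A+x_B+x_C)/3, (y_A+y_B+y_C)/3)
= (((-11.2)+(-9.3)+(-27.5))/3, ((-20.9)+(-4.9)+(-13.3))/3)
= (-16, -13.0333)

(-16, -13.0333)


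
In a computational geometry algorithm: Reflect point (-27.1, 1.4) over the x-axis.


Reflection over x-axis: (x,y) -> (x,-y)
(-27.1, 1.4) -> (-27.1, -1.4)

(-27.1, -1.4)


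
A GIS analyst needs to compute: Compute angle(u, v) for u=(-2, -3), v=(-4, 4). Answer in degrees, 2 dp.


u.v = -4, |u| = sqrt(13) = 3.6056, |v| = sqrt(32) = 5.6569
cos(theta) = u.v/(|u||v|) = -4/sqrt(416) = -0.196116
theta = acos(-0.196116) = 101.31 degrees

101.31 degrees


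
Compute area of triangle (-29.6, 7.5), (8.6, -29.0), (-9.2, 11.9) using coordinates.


Area = |x_A(y_B-y_C) + x_B(y_C-y_A) + x_C(y_A-y_B)|/2
= |1210.64 + 37.84 + (-335.8)|/2
= 912.68/2 = 456.34

456.34


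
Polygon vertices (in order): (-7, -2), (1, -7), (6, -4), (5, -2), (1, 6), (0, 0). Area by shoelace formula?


Shoelace sum: ((-7)*(-7) - 1*(-2)) + (1*(-4) - 6*(-7)) + (6*(-2) - 5*(-4)) + (5*6 - 1*(-2)) + (1*0 - 0*6) + (0*(-2) - (-7)*0)
= 129
Area = |129|/2 = 64.5

64.5


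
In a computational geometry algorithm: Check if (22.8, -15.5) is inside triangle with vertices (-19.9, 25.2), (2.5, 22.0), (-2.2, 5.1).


Cross products: AB x AP = -775.04, BC x BP = 519.32, CA x CP = -137.88
All same sign? no

No, outside


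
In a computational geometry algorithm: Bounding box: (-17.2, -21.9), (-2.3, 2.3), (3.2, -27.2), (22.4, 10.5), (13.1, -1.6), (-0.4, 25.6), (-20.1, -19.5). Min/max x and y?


x range: [-20.1, 22.4]
y range: [-27.2, 25.6]
Bounding box: (-20.1,-27.2) to (22.4,25.6)

(-20.1,-27.2) to (22.4,25.6)


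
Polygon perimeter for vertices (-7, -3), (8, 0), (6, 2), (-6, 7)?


Sides: (-7, -3)->(8, 0): sqrt(234) = 15.297059, (8, 0)->(6, 2): sqrt(8) = 2.828427, (6, 2)->(-6, 7): sqrt(169) = 13, (-6, 7)->(-7, -3): sqrt(101) = 10.049876
Sum = 41.175362
Perimeter = 41.1754

41.1754


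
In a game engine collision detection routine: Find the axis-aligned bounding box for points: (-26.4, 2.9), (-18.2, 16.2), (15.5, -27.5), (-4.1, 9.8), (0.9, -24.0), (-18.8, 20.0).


x range: [-26.4, 15.5]
y range: [-27.5, 20]
Bounding box: (-26.4,-27.5) to (15.5,20)

(-26.4,-27.5) to (15.5,20)


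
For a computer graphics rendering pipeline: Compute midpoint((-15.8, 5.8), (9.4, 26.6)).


M = (((-15.8)+9.4)/2, (5.8+26.6)/2)
= (-3.2, 16.2)

(-3.2, 16.2)


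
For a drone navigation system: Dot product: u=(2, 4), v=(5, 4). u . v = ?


u . v = u_x*v_x + u_y*v_y = 2*5 + 4*4
= 10 + 16 = 26

26


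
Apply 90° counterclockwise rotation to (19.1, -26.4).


90° CCW: (x,y) -> (-y, x)
(19.1,-26.4) -> (26.4, 19.1)

(26.4, 19.1)


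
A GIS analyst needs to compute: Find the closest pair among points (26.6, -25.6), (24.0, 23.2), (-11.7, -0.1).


d(P0,P1) = 48.8692, d(P0,P2) = 46.0124, d(P1,P2) = 42.6307
Closest: P1 and P2

Closest pair: (24.0, 23.2) and (-11.7, -0.1), distance = 42.6307


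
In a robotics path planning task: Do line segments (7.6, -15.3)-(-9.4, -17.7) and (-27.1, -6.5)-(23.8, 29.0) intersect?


Cross products: d1=-1679.77, d2=-1198.43, d3=-232.88, d4=-714.22
d1*d2 < 0 and d3*d4 < 0? no

No, they don't intersect


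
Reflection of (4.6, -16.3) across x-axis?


Reflection over x-axis: (x,y) -> (x,-y)
(4.6, -16.3) -> (4.6, 16.3)

(4.6, 16.3)


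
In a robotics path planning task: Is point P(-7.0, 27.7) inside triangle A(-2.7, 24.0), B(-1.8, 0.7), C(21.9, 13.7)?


Cross products: AB x AP = -96.86, BC x BP = 707.5, CA x CP = -46.73
All same sign? no

No, outside


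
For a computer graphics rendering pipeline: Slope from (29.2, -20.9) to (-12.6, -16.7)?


slope = (y2-y1)/(x2-x1) = ((-16.7)-(-20.9))/((-12.6)-29.2) = 4.2/(-41.8) = -0.1005

-0.1005


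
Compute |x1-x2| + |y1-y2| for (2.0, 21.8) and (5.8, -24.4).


|2-5.8| + |21.8-(-24.4)| = 3.8 + 46.2 = 50

50


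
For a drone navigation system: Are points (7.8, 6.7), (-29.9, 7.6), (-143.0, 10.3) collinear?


Cross product: ((-29.9)-7.8)*(10.3-6.7) - (7.6-6.7)*((-143)-7.8)
= 0

Yes, collinear


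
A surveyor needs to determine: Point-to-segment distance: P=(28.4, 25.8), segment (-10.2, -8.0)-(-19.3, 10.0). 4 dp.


Project P onto AB: t = 0.6321 (clamped to [0,1])
Closest point on segment: (-15.952, 3.3776)
Distance: 49.6977

49.6977


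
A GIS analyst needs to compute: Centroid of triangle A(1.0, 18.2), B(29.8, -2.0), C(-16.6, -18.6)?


Centroid = ((x_A+x_B+x_C)/3, (y_A+y_B+y_C)/3)
= ((1+29.8+(-16.6))/3, (18.2+(-2)+(-18.6))/3)
= (4.7333, -0.8)

(4.7333, -0.8)


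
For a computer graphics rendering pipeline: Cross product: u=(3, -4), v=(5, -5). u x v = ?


u x v = u_x*v_y - u_y*v_x = 3*(-5) - (-4)*5
= (-15) - (-20) = 5

5


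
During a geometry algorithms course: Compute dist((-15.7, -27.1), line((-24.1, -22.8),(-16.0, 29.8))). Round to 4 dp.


|cross product| = 476.67
|line direction| = sqrt(2832.37) = 53.22
Distance = 476.67/sqrt(2832.37) = 8.9566

8.9566


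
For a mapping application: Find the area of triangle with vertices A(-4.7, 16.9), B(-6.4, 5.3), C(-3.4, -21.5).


Area = |x_A(y_B-y_C) + x_B(y_C-y_A) + x_C(y_A-y_B)|/2
= |(-125.96) + 245.76 + (-39.44)|/2
= 80.36/2 = 40.18

40.18


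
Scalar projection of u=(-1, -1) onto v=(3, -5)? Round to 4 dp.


u.v = 2, |v| = sqrt(34) = 5.831
Scalar projection = u.v / |v| = 2 / sqrt(34) = 0.343

0.343


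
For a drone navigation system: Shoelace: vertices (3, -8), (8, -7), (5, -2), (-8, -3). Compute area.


Shoelace sum: (3*(-7) - 8*(-8)) + (8*(-2) - 5*(-7)) + (5*(-3) - (-8)*(-2)) + ((-8)*(-8) - 3*(-3))
= 104
Area = |104|/2 = 52

52


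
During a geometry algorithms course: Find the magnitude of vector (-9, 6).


|u| = sqrt((-9)^2 + 6^2) = sqrt(117) = 10.8167

10.8167


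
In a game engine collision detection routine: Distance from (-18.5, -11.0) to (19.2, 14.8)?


dx=37.7, dy=25.8
d^2 = 37.7^2 + 25.8^2 = 2086.93
d = sqrt(2086.93) = 45.6829

45.6829


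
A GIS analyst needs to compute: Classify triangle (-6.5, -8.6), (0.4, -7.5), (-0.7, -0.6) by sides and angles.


Side lengths squared: AB^2=48.82, BC^2=48.82, CA^2=97.64
Sorted: [48.82, 48.82, 97.64]
By sides: Isosceles, By angles: Right

Isosceles, Right


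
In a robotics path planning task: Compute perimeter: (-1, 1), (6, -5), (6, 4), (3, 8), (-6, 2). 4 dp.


Sides: (-1, 1)->(6, -5): sqrt(85) = 9.219544, (6, -5)->(6, 4): sqrt(81) = 9, (6, 4)->(3, 8): sqrt(25) = 5, (3, 8)->(-6, 2): sqrt(117) = 10.816654, (-6, 2)->(-1, 1): sqrt(26) = 5.09902
Sum = 39.135218
Perimeter = 39.1352

39.1352


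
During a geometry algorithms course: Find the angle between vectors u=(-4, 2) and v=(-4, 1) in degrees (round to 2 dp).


u.v = 18, |u| = sqrt(20) = 4.4721, |v| = sqrt(17) = 4.1231
cos(theta) = u.v/(|u||v|) = 18/sqrt(340) = 0.976187
theta = acos(0.976187) = 12.53 degrees

12.53 degrees


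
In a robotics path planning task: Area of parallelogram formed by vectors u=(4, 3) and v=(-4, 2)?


|u x v| = |4*2 - 3*(-4)|
= |8 - (-12)| = 20

20


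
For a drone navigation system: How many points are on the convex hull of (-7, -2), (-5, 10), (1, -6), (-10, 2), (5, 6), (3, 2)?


Convex hull vertices (CCW): (-10, 2), (-7, -2), (1, -6), (5, 6), (-5, 10)
Count = 5

5


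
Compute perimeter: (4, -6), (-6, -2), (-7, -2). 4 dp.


Sides: (4, -6)->(-6, -2): sqrt(116) = 10.77033, (-6, -2)->(-7, -2): sqrt(1) = 1, (-7, -2)->(4, -6): sqrt(137) = 11.7047
Sum = 23.47503
Perimeter = 23.475

23.475


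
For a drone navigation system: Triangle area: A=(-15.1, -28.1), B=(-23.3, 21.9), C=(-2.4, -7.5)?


Area = |x_A(y_B-y_C) + x_B(y_C-y_A) + x_C(y_A-y_B)|/2
= |(-443.94) + (-479.98) + 120|/2
= 803.92/2 = 401.96

401.96


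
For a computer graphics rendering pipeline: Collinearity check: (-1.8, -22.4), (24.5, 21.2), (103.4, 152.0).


Cross product: (24.5-(-1.8))*(152-(-22.4)) - (21.2-(-22.4))*(103.4-(-1.8))
= 0

Yes, collinear


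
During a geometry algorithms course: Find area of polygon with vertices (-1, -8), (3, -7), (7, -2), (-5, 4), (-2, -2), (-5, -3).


Shoelace sum: ((-1)*(-7) - 3*(-8)) + (3*(-2) - 7*(-7)) + (7*4 - (-5)*(-2)) + ((-5)*(-2) - (-2)*4) + ((-2)*(-3) - (-5)*(-2)) + ((-5)*(-8) - (-1)*(-3))
= 143
Area = |143|/2 = 71.5

71.5


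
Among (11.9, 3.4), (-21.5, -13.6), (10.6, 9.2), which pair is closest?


d(P0,P1) = 37.4775, d(P0,P2) = 5.9439, d(P1,P2) = 39.3732
Closest: P0 and P2

Closest pair: (11.9, 3.4) and (10.6, 9.2), distance = 5.9439


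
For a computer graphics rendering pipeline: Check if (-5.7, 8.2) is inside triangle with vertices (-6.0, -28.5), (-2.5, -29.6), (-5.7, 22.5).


Cross products: AB x AP = 128.78, BC x BP = 45.76, CA x CP = 4.29
All same sign? yes

Yes, inside


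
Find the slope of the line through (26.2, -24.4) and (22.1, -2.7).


slope = (y2-y1)/(x2-x1) = ((-2.7)-(-24.4))/(22.1-26.2) = 21.7/(-4.1) = -5.2927

-5.2927


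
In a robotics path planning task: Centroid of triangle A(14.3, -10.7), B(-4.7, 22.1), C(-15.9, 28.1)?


Centroid = ((x_A+x_B+x_C)/3, (y_A+y_B+y_C)/3)
= ((14.3+(-4.7)+(-15.9))/3, ((-10.7)+22.1+28.1)/3)
= (-2.1, 13.1667)

(-2.1, 13.1667)


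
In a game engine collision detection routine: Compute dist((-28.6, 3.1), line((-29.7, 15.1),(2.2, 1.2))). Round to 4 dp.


|cross product| = 367.51
|line direction| = sqrt(1210.82) = 34.7968
Distance = 367.51/sqrt(1210.82) = 10.5616

10.5616


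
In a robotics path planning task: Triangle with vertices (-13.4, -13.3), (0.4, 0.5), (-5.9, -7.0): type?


Side lengths squared: AB^2=380.88, BC^2=95.94, CA^2=95.94
Sorted: [95.94, 95.94, 380.88]
By sides: Isosceles, By angles: Obtuse

Isosceles, Obtuse


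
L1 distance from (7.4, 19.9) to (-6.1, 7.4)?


|7.4-(-6.1)| + |19.9-7.4| = 13.5 + 12.5 = 26

26


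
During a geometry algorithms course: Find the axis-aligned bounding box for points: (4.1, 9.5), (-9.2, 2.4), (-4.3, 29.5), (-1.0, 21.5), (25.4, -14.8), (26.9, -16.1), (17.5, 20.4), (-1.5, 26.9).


x range: [-9.2, 26.9]
y range: [-16.1, 29.5]
Bounding box: (-9.2,-16.1) to (26.9,29.5)

(-9.2,-16.1) to (26.9,29.5)


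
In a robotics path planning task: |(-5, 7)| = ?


|u| = sqrt((-5)^2 + 7^2) = sqrt(74) = 8.6023

8.6023


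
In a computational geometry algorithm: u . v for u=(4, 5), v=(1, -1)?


u . v = u_x*v_x + u_y*v_y = 4*1 + 5*(-1)
= 4 + (-5) = -1

-1


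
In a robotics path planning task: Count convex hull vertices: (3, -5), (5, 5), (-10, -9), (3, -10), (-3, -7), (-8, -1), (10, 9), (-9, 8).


Convex hull vertices (CCW): (-10, -9), (3, -10), (10, 9), (-9, 8)
Count = 4

4


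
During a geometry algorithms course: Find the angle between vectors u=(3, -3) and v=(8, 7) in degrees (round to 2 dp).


u.v = 3, |u| = sqrt(18) = 4.2426, |v| = sqrt(113) = 10.6301
cos(theta) = u.v/(|u||v|) = 3/sqrt(2034) = 0.066519
theta = acos(0.066519) = 86.19 degrees

86.19 degrees


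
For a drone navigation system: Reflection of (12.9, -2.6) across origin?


Reflection over origin: (x,y) -> (-x,-y)
(12.9, -2.6) -> (-12.9, 2.6)

(-12.9, 2.6)


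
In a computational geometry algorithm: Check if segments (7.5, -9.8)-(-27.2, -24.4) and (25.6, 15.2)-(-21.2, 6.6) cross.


Cross products: d1=1014.34, d2=1399.2, d3=-603.24, d4=-988.1
d1*d2 < 0 and d3*d4 < 0? no

No, they don't intersect


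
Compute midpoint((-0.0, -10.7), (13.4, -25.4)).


M = ((0+13.4)/2, ((-10.7)+(-25.4))/2)
= (6.7, -18.05)

(6.7, -18.05)


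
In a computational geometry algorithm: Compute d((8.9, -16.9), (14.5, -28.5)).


dx=5.6, dy=-11.6
d^2 = 5.6^2 + (-11.6)^2 = 165.92
d = sqrt(165.92) = 12.881

12.881


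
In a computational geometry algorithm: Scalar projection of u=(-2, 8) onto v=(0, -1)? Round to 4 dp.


u.v = -8, |v| = sqrt(1) = 1
Scalar projection = u.v / |v| = -8 / sqrt(1) = -8

-8


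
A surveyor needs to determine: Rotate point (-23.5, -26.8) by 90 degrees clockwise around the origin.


90° CW: (x,y) -> (y, -x)
(-23.5,-26.8) -> (-26.8, 23.5)

(-26.8, 23.5)


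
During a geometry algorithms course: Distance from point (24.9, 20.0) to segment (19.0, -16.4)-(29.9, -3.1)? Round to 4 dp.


Project P onto AB: t = 1 (clamped to [0,1])
Closest point on segment: (29.9, -3.1)
Distance: 23.6349

23.6349


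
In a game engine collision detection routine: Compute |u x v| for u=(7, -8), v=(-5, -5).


|u x v| = |7*(-5) - (-8)*(-5)|
= |(-35) - 40| = 75

75


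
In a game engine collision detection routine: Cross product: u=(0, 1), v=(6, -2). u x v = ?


u x v = u_x*v_y - u_y*v_x = 0*(-2) - 1*6
= 0 - 6 = -6

-6


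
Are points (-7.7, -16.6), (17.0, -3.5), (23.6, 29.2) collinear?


Cross product: (17-(-7.7))*(29.2-(-16.6)) - ((-3.5)-(-16.6))*(23.6-(-7.7))
= 721.23

No, not collinear


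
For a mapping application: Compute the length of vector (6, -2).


|u| = sqrt(6^2 + (-2)^2) = sqrt(40) = 6.3246

6.3246


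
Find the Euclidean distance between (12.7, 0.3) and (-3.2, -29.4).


dx=-15.9, dy=-29.7
d^2 = (-15.9)^2 + (-29.7)^2 = 1134.9
d = sqrt(1134.9) = 33.6883

33.6883


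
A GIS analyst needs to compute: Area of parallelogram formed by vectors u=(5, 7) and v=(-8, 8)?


|u x v| = |5*8 - 7*(-8)|
= |40 - (-56)| = 96

96


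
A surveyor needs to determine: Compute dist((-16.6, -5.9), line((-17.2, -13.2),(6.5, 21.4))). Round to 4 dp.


|cross product| = 152.25
|line direction| = sqrt(1758.85) = 41.9386
Distance = 152.25/sqrt(1758.85) = 3.6303

3.6303


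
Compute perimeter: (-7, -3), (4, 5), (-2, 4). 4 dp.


Sides: (-7, -3)->(4, 5): sqrt(185) = 13.601471, (4, 5)->(-2, 4): sqrt(37) = 6.082763, (-2, 4)->(-7, -3): sqrt(74) = 8.602325
Sum = 28.286559
Perimeter = 28.2866

28.2866


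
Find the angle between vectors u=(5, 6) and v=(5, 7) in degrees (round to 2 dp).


u.v = 67, |u| = sqrt(61) = 7.8102, |v| = sqrt(74) = 8.6023
cos(theta) = u.v/(|u||v|) = 67/sqrt(4514) = 0.997227
theta = acos(0.997227) = 4.27 degrees

4.27 degrees


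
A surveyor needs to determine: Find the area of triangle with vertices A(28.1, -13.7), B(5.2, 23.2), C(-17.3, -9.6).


Area = |x_A(y_B-y_C) + x_B(y_C-y_A) + x_C(y_A-y_B)|/2
= |921.68 + 21.32 + 638.37|/2
= 1581.37/2 = 790.685

790.685


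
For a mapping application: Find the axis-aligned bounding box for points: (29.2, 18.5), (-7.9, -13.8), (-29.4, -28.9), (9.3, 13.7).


x range: [-29.4, 29.2]
y range: [-28.9, 18.5]
Bounding box: (-29.4,-28.9) to (29.2,18.5)

(-29.4,-28.9) to (29.2,18.5)


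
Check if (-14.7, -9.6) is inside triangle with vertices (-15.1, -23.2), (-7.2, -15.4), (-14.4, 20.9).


Cross products: AB x AP = 104.32, BC x BP = 230.49, CA x CP = 8.12
All same sign? yes

Yes, inside


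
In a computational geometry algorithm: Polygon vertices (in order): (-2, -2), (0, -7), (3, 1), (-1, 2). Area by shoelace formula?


Shoelace sum: ((-2)*(-7) - 0*(-2)) + (0*1 - 3*(-7)) + (3*2 - (-1)*1) + ((-1)*(-2) - (-2)*2)
= 48
Area = |48|/2 = 24

24


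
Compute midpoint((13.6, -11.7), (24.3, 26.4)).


M = ((13.6+24.3)/2, ((-11.7)+26.4)/2)
= (18.95, 7.35)

(18.95, 7.35)


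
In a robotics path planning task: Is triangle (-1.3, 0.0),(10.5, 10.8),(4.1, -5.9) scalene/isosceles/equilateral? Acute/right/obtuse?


Side lengths squared: AB^2=255.88, BC^2=319.85, CA^2=63.97
Sorted: [63.97, 255.88, 319.85]
By sides: Scalene, By angles: Right

Scalene, Right


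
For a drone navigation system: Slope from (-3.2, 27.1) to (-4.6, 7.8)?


slope = (y2-y1)/(x2-x1) = (7.8-27.1)/((-4.6)-(-3.2)) = (-19.3)/(-1.4) = 13.7857

13.7857


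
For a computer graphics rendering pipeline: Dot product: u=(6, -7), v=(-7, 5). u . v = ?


u . v = u_x*v_x + u_y*v_y = 6*(-7) + (-7)*5
= (-42) + (-35) = -77

-77


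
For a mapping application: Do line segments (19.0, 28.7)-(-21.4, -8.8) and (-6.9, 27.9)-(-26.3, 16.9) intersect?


Cross products: d1=269.38, d2=552.48, d3=-938.93, d4=-1222.03
d1*d2 < 0 and d3*d4 < 0? no

No, they don't intersect


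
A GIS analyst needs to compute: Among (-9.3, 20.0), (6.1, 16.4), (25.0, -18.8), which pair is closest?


d(P0,P1) = 15.8152, d(P0,P2) = 51.7874, d(P1,P2) = 39.9531
Closest: P0 and P1

Closest pair: (-9.3, 20.0) and (6.1, 16.4), distance = 15.8152


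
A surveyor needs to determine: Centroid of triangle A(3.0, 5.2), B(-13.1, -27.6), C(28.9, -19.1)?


Centroid = ((x_A+x_B+x_C)/3, (y_A+y_B+y_C)/3)
= ((3+(-13.1)+28.9)/3, (5.2+(-27.6)+(-19.1))/3)
= (6.2667, -13.8333)

(6.2667, -13.8333)


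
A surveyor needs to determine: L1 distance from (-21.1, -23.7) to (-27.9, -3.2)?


|(-21.1)-(-27.9)| + |(-23.7)-(-3.2)| = 6.8 + 20.5 = 27.3

27.3


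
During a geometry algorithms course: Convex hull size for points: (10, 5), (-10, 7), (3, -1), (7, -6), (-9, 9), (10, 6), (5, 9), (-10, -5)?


Convex hull vertices (CCW): (-10, -5), (7, -6), (10, 5), (10, 6), (5, 9), (-9, 9), (-10, 7)
Count = 7

7


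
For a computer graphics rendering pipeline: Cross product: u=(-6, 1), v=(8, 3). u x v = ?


u x v = u_x*v_y - u_y*v_x = (-6)*3 - 1*8
= (-18) - 8 = -26

-26


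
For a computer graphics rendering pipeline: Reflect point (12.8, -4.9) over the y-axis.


Reflection over y-axis: (x,y) -> (-x,y)
(12.8, -4.9) -> (-12.8, -4.9)

(-12.8, -4.9)


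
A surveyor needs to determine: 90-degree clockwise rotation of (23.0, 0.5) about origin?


90° CW: (x,y) -> (y, -x)
(23,0.5) -> (0.5, -23)

(0.5, -23)


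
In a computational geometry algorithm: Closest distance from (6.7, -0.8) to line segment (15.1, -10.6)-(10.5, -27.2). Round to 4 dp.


Project P onto AB: t = 0 (clamped to [0,1])
Closest point on segment: (15.1, -10.6)
Distance: 12.9074

12.9074


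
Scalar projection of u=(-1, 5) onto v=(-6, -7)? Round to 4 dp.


u.v = -29, |v| = sqrt(85) = 9.2195
Scalar projection = u.v / |v| = -29 / sqrt(85) = -3.1455

-3.1455


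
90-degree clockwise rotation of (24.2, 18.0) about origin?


90° CW: (x,y) -> (y, -x)
(24.2,18) -> (18, -24.2)

(18, -24.2)


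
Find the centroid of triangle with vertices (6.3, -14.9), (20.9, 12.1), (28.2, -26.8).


Centroid = ((x_A+x_B+x_C)/3, (y_A+y_B+y_C)/3)
= ((6.3+20.9+28.2)/3, ((-14.9)+12.1+(-26.8))/3)
= (18.4667, -9.8667)

(18.4667, -9.8667)


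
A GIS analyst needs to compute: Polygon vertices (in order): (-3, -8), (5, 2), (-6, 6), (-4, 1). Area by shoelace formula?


Shoelace sum: ((-3)*2 - 5*(-8)) + (5*6 - (-6)*2) + ((-6)*1 - (-4)*6) + ((-4)*(-8) - (-3)*1)
= 129
Area = |129|/2 = 64.5

64.5


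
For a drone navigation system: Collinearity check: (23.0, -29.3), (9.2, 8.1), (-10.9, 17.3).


Cross product: (9.2-23)*(17.3-(-29.3)) - (8.1-(-29.3))*((-10.9)-23)
= 624.78

No, not collinear


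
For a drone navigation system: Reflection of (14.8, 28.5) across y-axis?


Reflection over y-axis: (x,y) -> (-x,y)
(14.8, 28.5) -> (-14.8, 28.5)

(-14.8, 28.5)


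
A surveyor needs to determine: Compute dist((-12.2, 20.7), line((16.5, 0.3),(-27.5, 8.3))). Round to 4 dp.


|cross product| = 668
|line direction| = sqrt(2000) = 44.7214
Distance = 668/sqrt(2000) = 14.9369

14.9369


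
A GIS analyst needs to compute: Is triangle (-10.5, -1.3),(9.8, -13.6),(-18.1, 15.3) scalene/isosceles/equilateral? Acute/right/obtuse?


Side lengths squared: AB^2=563.38, BC^2=1613.62, CA^2=333.32
Sorted: [333.32, 563.38, 1613.62]
By sides: Scalene, By angles: Obtuse

Scalene, Obtuse


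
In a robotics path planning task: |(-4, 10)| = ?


|u| = sqrt((-4)^2 + 10^2) = sqrt(116) = 10.7703

10.7703


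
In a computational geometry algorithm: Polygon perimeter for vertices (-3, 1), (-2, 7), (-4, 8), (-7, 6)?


Sides: (-3, 1)->(-2, 7): sqrt(37) = 6.082763, (-2, 7)->(-4, 8): sqrt(5) = 2.236068, (-4, 8)->(-7, 6): sqrt(13) = 3.605551, (-7, 6)->(-3, 1): sqrt(41) = 6.403124
Sum = 18.327506
Perimeter = 18.3275

18.3275


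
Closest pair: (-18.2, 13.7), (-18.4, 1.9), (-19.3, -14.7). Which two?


d(P0,P1) = 11.8017, d(P0,P2) = 28.4213, d(P1,P2) = 16.6244
Closest: P0 and P1

Closest pair: (-18.2, 13.7) and (-18.4, 1.9), distance = 11.8017


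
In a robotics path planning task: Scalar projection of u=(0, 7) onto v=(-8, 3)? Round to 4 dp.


u.v = 21, |v| = sqrt(73) = 8.544
Scalar projection = u.v / |v| = 21 / sqrt(73) = 2.4579

2.4579


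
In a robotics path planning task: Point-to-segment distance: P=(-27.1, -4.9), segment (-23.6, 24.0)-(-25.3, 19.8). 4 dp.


Project P onto AB: t = 1 (clamped to [0,1])
Closest point on segment: (-25.3, 19.8)
Distance: 24.7655

24.7655


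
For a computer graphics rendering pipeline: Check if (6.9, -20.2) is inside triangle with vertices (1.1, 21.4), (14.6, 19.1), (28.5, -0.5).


Cross products: AB x AP = -548.26, BC x BP = -697.19, CA x CP = 1012.82
All same sign? no

No, outside


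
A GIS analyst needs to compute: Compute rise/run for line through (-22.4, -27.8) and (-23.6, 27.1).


slope = (y2-y1)/(x2-x1) = (27.1-(-27.8))/((-23.6)-(-22.4)) = 54.9/(-1.2) = -45.75

-45.75


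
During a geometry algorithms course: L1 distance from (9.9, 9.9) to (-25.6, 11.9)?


|9.9-(-25.6)| + |9.9-11.9| = 35.5 + 2 = 37.5

37.5


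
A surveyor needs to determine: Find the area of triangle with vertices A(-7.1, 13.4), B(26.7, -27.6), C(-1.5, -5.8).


Area = |x_A(y_B-y_C) + x_B(y_C-y_A) + x_C(y_A-y_B)|/2
= |154.78 + (-512.64) + (-61.5)|/2
= 419.36/2 = 209.68

209.68


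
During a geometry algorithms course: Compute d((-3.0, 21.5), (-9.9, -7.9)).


dx=-6.9, dy=-29.4
d^2 = (-6.9)^2 + (-29.4)^2 = 911.97
d = sqrt(911.97) = 30.1988

30.1988


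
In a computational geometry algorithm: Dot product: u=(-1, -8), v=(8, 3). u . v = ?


u . v = u_x*v_x + u_y*v_y = (-1)*8 + (-8)*3
= (-8) + (-24) = -32

-32


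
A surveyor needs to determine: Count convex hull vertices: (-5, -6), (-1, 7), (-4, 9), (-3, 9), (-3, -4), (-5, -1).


Convex hull vertices (CCW): (-5, -6), (-3, -4), (-1, 7), (-3, 9), (-4, 9), (-5, -1)
Count = 6

6


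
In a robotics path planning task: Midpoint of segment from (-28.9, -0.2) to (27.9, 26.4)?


M = (((-28.9)+27.9)/2, ((-0.2)+26.4)/2)
= (-0.5, 13.1)

(-0.5, 13.1)


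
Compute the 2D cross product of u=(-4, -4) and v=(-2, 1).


u x v = u_x*v_y - u_y*v_x = (-4)*1 - (-4)*(-2)
= (-4) - 8 = -12

-12


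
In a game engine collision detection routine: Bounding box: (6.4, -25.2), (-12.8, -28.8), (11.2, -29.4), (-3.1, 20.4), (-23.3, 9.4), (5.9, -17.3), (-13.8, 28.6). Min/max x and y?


x range: [-23.3, 11.2]
y range: [-29.4, 28.6]
Bounding box: (-23.3,-29.4) to (11.2,28.6)

(-23.3,-29.4) to (11.2,28.6)


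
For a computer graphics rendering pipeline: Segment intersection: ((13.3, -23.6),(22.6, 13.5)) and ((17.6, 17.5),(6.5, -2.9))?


Cross products: d1=368.49, d2=146.4, d3=222.7, d4=444.79
d1*d2 < 0 and d3*d4 < 0? no

No, they don't intersect


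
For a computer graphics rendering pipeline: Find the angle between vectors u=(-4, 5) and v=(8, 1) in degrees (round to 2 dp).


u.v = -27, |u| = sqrt(41) = 6.4031, |v| = sqrt(65) = 8.0623
cos(theta) = u.v/(|u||v|) = -27/sqrt(2665) = -0.523016
theta = acos(-0.523016) = 121.53 degrees

121.53 degrees


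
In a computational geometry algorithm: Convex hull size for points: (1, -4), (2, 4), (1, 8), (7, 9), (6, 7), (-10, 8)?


Convex hull vertices (CCW): (-10, 8), (1, -4), (7, 9)
Count = 3

3


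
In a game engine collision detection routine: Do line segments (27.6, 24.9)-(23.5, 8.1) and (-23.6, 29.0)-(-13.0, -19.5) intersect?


Cross products: d1=2439.74, d2=2062.81, d3=-876.97, d4=-500.04
d1*d2 < 0 and d3*d4 < 0? no

No, they don't intersect


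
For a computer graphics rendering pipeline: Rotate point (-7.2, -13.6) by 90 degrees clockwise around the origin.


90° CW: (x,y) -> (y, -x)
(-7.2,-13.6) -> (-13.6, 7.2)

(-13.6, 7.2)


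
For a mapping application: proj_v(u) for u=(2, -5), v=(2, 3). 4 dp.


u.v = -11, |v| = sqrt(13) = 3.6056
Scalar projection = u.v / |v| = -11 / sqrt(13) = -3.0509

-3.0509


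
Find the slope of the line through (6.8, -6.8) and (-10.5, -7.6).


slope = (y2-y1)/(x2-x1) = ((-7.6)-(-6.8))/((-10.5)-6.8) = (-0.8)/(-17.3) = 0.0462

0.0462


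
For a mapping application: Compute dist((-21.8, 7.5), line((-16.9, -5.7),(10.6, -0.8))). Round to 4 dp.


|cross product| = 387.01
|line direction| = sqrt(780.26) = 27.9331
Distance = 387.01/sqrt(780.26) = 13.8549

13.8549


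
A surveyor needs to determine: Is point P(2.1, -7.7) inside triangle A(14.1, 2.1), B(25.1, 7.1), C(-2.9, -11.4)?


Cross products: AB x AP = -47.8, BC x BP = -11.1, CA x CP = -4.6
All same sign? yes

Yes, inside


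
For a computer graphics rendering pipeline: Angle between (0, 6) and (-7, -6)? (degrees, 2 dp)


u.v = -36, |u| = sqrt(36) = 6, |v| = sqrt(85) = 9.2195
cos(theta) = u.v/(|u||v|) = -36/sqrt(3060) = -0.650791
theta = acos(-0.650791) = 130.6 degrees

130.6 degrees


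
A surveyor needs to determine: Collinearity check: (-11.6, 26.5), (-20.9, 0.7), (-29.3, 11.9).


Cross product: ((-20.9)-(-11.6))*(11.9-26.5) - (0.7-26.5)*((-29.3)-(-11.6))
= -320.88

No, not collinear


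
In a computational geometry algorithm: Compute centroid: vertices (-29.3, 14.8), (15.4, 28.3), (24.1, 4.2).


Centroid = ((x_A+x_B+x_C)/3, (y_A+y_B+y_C)/3)
= (((-29.3)+15.4+24.1)/3, (14.8+28.3+4.2)/3)
= (3.4, 15.7667)

(3.4, 15.7667)


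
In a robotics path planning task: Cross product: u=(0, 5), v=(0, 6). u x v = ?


u x v = u_x*v_y - u_y*v_x = 0*6 - 5*0
= 0 - 0 = 0

0


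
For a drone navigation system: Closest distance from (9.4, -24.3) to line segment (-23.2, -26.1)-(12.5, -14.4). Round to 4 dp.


Project P onto AB: t = 0.8395 (clamped to [0,1])
Closest point on segment: (6.7708, -16.2776)
Distance: 8.4422

8.4422


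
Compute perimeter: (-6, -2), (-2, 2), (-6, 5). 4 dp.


Sides: (-6, -2)->(-2, 2): sqrt(32) = 5.656854, (-2, 2)->(-6, 5): sqrt(25) = 5, (-6, 5)->(-6, -2): sqrt(49) = 7
Sum = 17.656854
Perimeter = 17.6569

17.6569


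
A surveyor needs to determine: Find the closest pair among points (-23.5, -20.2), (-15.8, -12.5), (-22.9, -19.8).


d(P0,P1) = 10.8894, d(P0,P2) = 0.7211, d(P1,P2) = 10.1833
Closest: P0 and P2

Closest pair: (-23.5, -20.2) and (-22.9, -19.8), distance = 0.7211


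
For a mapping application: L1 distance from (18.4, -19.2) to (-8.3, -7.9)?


|18.4-(-8.3)| + |(-19.2)-(-7.9)| = 26.7 + 11.3 = 38

38


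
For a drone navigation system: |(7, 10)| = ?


|u| = sqrt(7^2 + 10^2) = sqrt(149) = 12.2066

12.2066


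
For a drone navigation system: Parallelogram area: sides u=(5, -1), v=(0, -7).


|u x v| = |5*(-7) - (-1)*0|
= |(-35) - 0| = 35

35


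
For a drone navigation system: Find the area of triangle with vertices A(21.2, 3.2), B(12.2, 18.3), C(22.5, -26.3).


Area = |x_A(y_B-y_C) + x_B(y_C-y_A) + x_C(y_A-y_B)|/2
= |945.52 + (-359.9) + (-339.75)|/2
= 245.87/2 = 122.935

122.935


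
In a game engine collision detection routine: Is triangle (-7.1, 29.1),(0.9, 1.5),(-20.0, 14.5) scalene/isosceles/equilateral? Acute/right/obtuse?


Side lengths squared: AB^2=825.76, BC^2=605.81, CA^2=379.57
Sorted: [379.57, 605.81, 825.76]
By sides: Scalene, By angles: Acute

Scalene, Acute


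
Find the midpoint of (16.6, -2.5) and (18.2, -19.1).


M = ((16.6+18.2)/2, ((-2.5)+(-19.1))/2)
= (17.4, -10.8)

(17.4, -10.8)


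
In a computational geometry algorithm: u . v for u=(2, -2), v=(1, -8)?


u . v = u_x*v_x + u_y*v_y = 2*1 + (-2)*(-8)
= 2 + 16 = 18

18


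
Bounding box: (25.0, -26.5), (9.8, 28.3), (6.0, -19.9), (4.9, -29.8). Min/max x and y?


x range: [4.9, 25]
y range: [-29.8, 28.3]
Bounding box: (4.9,-29.8) to (25,28.3)

(4.9,-29.8) to (25,28.3)


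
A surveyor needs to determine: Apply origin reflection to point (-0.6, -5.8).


Reflection over origin: (x,y) -> (-x,-y)
(-0.6, -5.8) -> (0.6, 5.8)

(0.6, 5.8)


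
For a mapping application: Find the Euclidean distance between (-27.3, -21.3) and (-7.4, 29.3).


dx=19.9, dy=50.6
d^2 = 19.9^2 + 50.6^2 = 2956.37
d = sqrt(2956.37) = 54.3725

54.3725


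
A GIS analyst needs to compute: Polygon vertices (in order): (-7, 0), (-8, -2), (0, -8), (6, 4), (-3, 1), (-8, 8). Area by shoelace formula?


Shoelace sum: ((-7)*(-2) - (-8)*0) + ((-8)*(-8) - 0*(-2)) + (0*4 - 6*(-8)) + (6*1 - (-3)*4) + ((-3)*8 - (-8)*1) + ((-8)*0 - (-7)*8)
= 184
Area = |184|/2 = 92

92


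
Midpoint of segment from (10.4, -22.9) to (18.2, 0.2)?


M = ((10.4+18.2)/2, ((-22.9)+0.2)/2)
= (14.3, -11.35)

(14.3, -11.35)


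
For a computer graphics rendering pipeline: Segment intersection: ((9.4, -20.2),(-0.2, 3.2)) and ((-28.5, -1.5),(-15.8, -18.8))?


Cross products: d1=418.18, d2=549.28, d3=707.34, d4=576.24
d1*d2 < 0 and d3*d4 < 0? no

No, they don't intersect


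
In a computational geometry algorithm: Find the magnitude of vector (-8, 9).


|u| = sqrt((-8)^2 + 9^2) = sqrt(145) = 12.0416

12.0416


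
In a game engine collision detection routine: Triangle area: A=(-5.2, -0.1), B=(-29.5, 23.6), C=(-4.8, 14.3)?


Area = |x_A(y_B-y_C) + x_B(y_C-y_A) + x_C(y_A-y_B)|/2
= |(-48.36) + (-424.8) + 113.76|/2
= 359.4/2 = 179.7

179.7


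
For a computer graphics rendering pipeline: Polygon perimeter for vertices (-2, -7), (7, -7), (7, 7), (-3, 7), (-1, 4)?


Sides: (-2, -7)->(7, -7): sqrt(81) = 9, (7, -7)->(7, 7): sqrt(196) = 14, (7, 7)->(-3, 7): sqrt(100) = 10, (-3, 7)->(-1, 4): sqrt(13) = 3.605551, (-1, 4)->(-2, -7): sqrt(122) = 11.045361
Sum = 47.650912
Perimeter = 47.6509

47.6509


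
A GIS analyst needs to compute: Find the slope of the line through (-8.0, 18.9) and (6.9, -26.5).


slope = (y2-y1)/(x2-x1) = ((-26.5)-18.9)/(6.9-(-8)) = (-45.4)/14.9 = -3.047

-3.047


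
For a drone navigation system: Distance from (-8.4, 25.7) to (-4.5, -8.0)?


dx=3.9, dy=-33.7
d^2 = 3.9^2 + (-33.7)^2 = 1150.9
d = sqrt(1150.9) = 33.9249

33.9249


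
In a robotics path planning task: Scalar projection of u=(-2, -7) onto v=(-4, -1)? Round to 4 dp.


u.v = 15, |v| = sqrt(17) = 4.1231
Scalar projection = u.v / |v| = 15 / sqrt(17) = 3.638

3.638


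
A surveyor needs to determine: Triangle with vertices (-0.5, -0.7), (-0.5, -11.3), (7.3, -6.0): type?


Side lengths squared: AB^2=112.36, BC^2=88.93, CA^2=88.93
Sorted: [88.93, 88.93, 112.36]
By sides: Isosceles, By angles: Acute

Isosceles, Acute


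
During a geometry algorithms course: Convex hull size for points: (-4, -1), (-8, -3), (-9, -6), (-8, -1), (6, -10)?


Convex hull vertices (CCW): (-9, -6), (6, -10), (-4, -1), (-8, -1)
Count = 4

4


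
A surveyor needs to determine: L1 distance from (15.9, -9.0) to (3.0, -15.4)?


|15.9-3| + |(-9)-(-15.4)| = 12.9 + 6.4 = 19.3

19.3


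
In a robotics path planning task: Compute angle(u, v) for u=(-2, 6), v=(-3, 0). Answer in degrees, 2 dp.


u.v = 6, |u| = sqrt(40) = 6.3246, |v| = sqrt(9) = 3
cos(theta) = u.v/(|u||v|) = 6/sqrt(360) = 0.316228
theta = acos(0.316228) = 71.57 degrees

71.57 degrees


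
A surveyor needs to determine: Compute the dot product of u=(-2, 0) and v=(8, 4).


u . v = u_x*v_x + u_y*v_y = (-2)*8 + 0*4
= (-16) + 0 = -16

-16


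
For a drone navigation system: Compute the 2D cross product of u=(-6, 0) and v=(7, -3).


u x v = u_x*v_y - u_y*v_x = (-6)*(-3) - 0*7
= 18 - 0 = 18

18


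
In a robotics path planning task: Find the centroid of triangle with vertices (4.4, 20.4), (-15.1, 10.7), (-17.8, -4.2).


Centroid = ((x_A+x_B+x_C)/3, (y_A+y_B+y_C)/3)
= ((4.4+(-15.1)+(-17.8))/3, (20.4+10.7+(-4.2))/3)
= (-9.5, 8.9667)

(-9.5, 8.9667)


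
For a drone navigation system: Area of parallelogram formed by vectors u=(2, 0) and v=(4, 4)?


|u x v| = |2*4 - 0*4|
= |8 - 0| = 8

8


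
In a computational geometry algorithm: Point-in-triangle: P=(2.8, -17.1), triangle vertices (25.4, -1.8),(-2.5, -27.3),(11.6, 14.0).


Cross products: AB x AP = -149.43, BC x BP = -75.07, CA x CP = -568.22
All same sign? yes

Yes, inside


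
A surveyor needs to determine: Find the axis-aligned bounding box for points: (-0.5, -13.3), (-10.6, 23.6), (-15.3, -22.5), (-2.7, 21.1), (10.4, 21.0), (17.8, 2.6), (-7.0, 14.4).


x range: [-15.3, 17.8]
y range: [-22.5, 23.6]
Bounding box: (-15.3,-22.5) to (17.8,23.6)

(-15.3,-22.5) to (17.8,23.6)


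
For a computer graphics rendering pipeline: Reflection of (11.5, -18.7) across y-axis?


Reflection over y-axis: (x,y) -> (-x,y)
(11.5, -18.7) -> (-11.5, -18.7)

(-11.5, -18.7)


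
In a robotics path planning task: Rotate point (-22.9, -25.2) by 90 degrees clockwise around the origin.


90° CW: (x,y) -> (y, -x)
(-22.9,-25.2) -> (-25.2, 22.9)

(-25.2, 22.9)


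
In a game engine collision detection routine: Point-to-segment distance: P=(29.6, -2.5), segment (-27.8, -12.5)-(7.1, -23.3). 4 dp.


Project P onto AB: t = 1 (clamped to [0,1])
Closest point on segment: (7.1, -23.3)
Distance: 30.6413

30.6413


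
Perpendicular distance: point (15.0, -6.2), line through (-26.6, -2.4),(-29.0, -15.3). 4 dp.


|cross product| = 545.76
|line direction| = sqrt(172.17) = 13.1214
Distance = 545.76/sqrt(172.17) = 41.5933

41.5933


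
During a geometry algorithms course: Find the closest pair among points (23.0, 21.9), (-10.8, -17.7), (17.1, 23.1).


d(P0,P1) = 52.0634, d(P0,P2) = 6.0208, d(P1,P2) = 49.4272
Closest: P0 and P2

Closest pair: (23.0, 21.9) and (17.1, 23.1), distance = 6.0208
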